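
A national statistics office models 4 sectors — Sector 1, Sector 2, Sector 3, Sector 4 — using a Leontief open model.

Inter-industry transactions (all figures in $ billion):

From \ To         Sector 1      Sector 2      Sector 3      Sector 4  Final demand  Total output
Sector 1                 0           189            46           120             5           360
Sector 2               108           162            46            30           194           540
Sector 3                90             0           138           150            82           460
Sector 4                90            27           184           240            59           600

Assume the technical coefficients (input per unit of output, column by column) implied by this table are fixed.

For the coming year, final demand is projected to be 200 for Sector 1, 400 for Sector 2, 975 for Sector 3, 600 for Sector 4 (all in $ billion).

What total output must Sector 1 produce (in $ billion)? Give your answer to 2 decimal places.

x_1 = 2500.00

Technical coefficients a_ij = z_ij / X_j:
  a_11 = 0/360 = 0.00, a_21 = 108/360 = 0.30, a_31 = 90/360 = 0.25, a_41 = 90/360 = 0.25
  a_12 = 189/540 = 0.35, a_22 = 162/540 = 0.30, a_32 = 0/540 = 0.00, a_42 = 27/540 = 0.05
  a_13 = 46/460 = 0.10, a_23 = 46/460 = 0.10, a_33 = 138/460 = 0.30, a_43 = 184/460 = 0.40
  a_14 = 120/600 = 0.20, a_24 = 30/600 = 0.05, a_34 = 150/600 = 0.25, a_44 = 240/600 = 0.40
I − A =
  [   1.00    -0.35    -0.10    -0.20]
  [  -0.30     0.70    -0.10    -0.05]
  [  -0.25     0.00     0.70    -0.25]
  [  -0.25    -0.05    -0.40     0.60]
Compute the cofactors C_ij = (−1)^(i+j)·(3×3 minor ij) of I−A; the adjugate is their transpose:
adj(I−A) = Cᵀ =
  [ 0.221000   0.120250   0.126750   0.136500]
  [ 0.131000   0.243750   0.118250   0.113250]
  [ 0.151875   0.089375   0.312125   0.188125]
  [ 0.204250   0.130000   0.270750   0.390250]
det(I−A) = Σ_j (I−A)_1j·C_1j = (1.00)(0.221000) + (-0.35)(0.131000) + (-0.10)(0.151875) + (-0.20)(0.204250) = 0.1191125
(I − A)⁻¹ = adj(I−A) / det(I−A) ≈
  [   1.8554     1.0095     1.0641     1.1460]
  [   1.0998     2.0464     0.9928     0.9508]
  [   1.2751     0.7503     2.6204     1.5794]
  [   1.7148     1.0914     2.2731     3.2763]
x = (I − A)⁻¹ d = adj(I−A)·d / det(I−A), with det(I−A) = 0.1191125:
  x_1 = (0.221000·200 + 0.120250·400 + 0.126750·975 + 0.136500·600) / 0.1191125 = 297.78125 / 0.1191125 = 2500.00
  x_2 = (0.131000·200 + 0.243750·400 + 0.118250·975 + 0.113250·600) / 0.1191125 = 306.94375 / 0.1191125 ≈ 2576.92
  x_3 = (0.151875·200 + 0.089375·400 + 0.312125·975 + 0.188125·600) / 0.1191125 = 483.321875 / 0.1191125 ≈ 4057.69
  x_4 = (0.204250·200 + 0.130000·400 + 0.270750·975 + 0.390250·600) / 0.1191125 = 590.98125 / 0.1191125 ≈ 4961.54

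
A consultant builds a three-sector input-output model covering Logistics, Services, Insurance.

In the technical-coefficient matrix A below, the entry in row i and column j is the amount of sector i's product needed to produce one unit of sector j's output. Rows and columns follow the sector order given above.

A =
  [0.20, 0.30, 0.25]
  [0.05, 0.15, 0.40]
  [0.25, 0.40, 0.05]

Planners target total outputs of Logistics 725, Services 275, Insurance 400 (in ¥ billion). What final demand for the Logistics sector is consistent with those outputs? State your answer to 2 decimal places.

I − A =
  [   0.80    -0.30    -0.25]
  [  -0.05     0.85    -0.40]
  [  -0.25    -0.40     0.95]
d = (I − A) x:
  d_L = (+0.80)·725 + (-0.30)·275 + (-0.25)·400 = 397.50
  d_S = (-0.05)·725 + (+0.85)·275 + (-0.40)·400 = 37.50
  d_I = (-0.25)·725 + (-0.40)·275 + (+0.95)·400 = 88.75

d_L = 397.50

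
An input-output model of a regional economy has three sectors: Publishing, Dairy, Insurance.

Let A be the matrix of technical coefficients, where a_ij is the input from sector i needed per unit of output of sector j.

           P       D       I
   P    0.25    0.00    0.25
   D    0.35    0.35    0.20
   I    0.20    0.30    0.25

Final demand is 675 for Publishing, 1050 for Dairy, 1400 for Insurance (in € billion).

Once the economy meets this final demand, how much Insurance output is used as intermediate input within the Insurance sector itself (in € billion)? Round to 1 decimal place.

I − A =
  [   0.75     0.00    -0.25]
  [  -0.35     0.65    -0.20]
  [  -0.20    -0.30     0.75]
Cofactors of I−A, C_ij = (−1)^(i+j)·(minor ij) (rows/columns in the sector order above):
  C_11 = (0.65)(0.75) − (-0.20)(-0.30) = 0.4275
  C_12 = −[(-0.35)(0.75) − (-0.20)(-0.20)] = 0.3025
  C_13 = (-0.35)(-0.30) − (0.65)(-0.20) = 0.2350
  C_21 = −[(0.00)(0.75) − (-0.25)(-0.30)] = 0.0750
  C_22 = (0.75)(0.75) − (-0.25)(-0.20) = 0.5125
  C_23 = −[(0.75)(-0.30) − (0.00)(-0.20)] = 0.2250
  C_31 = (0.00)(-0.20) − (-0.25)(0.65) = 0.1625
  C_32 = −[(0.75)(-0.20) − (-0.25)(-0.35)] = 0.2375
  C_33 = (0.75)(0.65) − (0.00)(-0.35) = 0.4875
det(I−A) = Σ_j (I−A)_1j·C_1j = (0.75)(0.4275) + (0.00)(0.3025) + (-0.25)(0.2350) = 0.261875
adj(I−A) = Cᵀ =
  [ 0.4275   0.0750   0.1625]
  [ 0.3025   0.5125   0.2375]
  [ 0.2350   0.2250   0.4875]
(I − A)⁻¹ = adj(I−A) / det(I−A) ≈
  [   1.6325     0.2864     0.6205]
  [   1.1551     1.9570     0.9069]
  [   0.8974     0.8592     1.8616]
First solve x = (I − A)⁻¹ d = adj(I−A)·d / det(I−A); in particular x_I = (0.2350·675 + 0.2250·1050 + 0.4875·1400) / 0.261875 = 1077.375 / 0.261875 ≈ 4114.081.
Intermediate flow from I to I: z_II = a_II · x_I = 0.25 × 1077.375 / 0.261875 = 269.34375 / 0.261875 ≈ 1028.5.

z_II = 1028.5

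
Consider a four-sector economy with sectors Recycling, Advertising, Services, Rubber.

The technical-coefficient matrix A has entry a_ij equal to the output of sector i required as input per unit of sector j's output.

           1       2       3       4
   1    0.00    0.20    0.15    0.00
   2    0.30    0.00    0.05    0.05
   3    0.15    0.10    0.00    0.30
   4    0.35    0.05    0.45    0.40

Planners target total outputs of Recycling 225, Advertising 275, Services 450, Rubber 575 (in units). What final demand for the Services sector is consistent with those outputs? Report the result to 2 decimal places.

I − A =
  [   1.00    -0.20    -0.15     0.00]
  [  -0.30     1.00    -0.05    -0.05]
  [  -0.15    -0.10     1.00    -0.30]
  [  -0.35    -0.05    -0.45     0.60]
d = (I − A) x:
  d_1 = (+1.00)·225 + (-0.20)·275 + (-0.15)·450 + (+0.00)·575 = 102.50
  d_2 = (-0.30)·225 + (+1.00)·275 + (-0.05)·450 + (-0.05)·575 = 156.25
  d_3 = (-0.15)·225 + (-0.10)·275 + (+1.00)·450 + (-0.30)·575 = 216.25
  d_4 = (-0.35)·225 + (-0.05)·275 + (-0.45)·450 + (+0.60)·575 = 50.00

d_3 = 216.25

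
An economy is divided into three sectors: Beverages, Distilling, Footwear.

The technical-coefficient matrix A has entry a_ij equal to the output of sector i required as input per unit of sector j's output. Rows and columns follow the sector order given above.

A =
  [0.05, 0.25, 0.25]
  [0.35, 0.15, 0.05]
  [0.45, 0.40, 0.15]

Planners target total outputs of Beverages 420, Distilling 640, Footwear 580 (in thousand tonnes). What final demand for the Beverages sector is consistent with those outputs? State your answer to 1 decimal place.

I − A =
  [   0.95    -0.25    -0.25]
  [  -0.35     0.85    -0.05]
  [  -0.45    -0.40     0.85]
d = (I − A) x:
  d_B = (+0.95)·420 + (-0.25)·640 + (-0.25)·580 = 94.0
  d_D = (-0.35)·420 + (+0.85)·640 + (-0.05)·580 = 368.0
  d_F = (-0.45)·420 + (-0.40)·640 + (+0.85)·580 = 48.0

d_B = 94.0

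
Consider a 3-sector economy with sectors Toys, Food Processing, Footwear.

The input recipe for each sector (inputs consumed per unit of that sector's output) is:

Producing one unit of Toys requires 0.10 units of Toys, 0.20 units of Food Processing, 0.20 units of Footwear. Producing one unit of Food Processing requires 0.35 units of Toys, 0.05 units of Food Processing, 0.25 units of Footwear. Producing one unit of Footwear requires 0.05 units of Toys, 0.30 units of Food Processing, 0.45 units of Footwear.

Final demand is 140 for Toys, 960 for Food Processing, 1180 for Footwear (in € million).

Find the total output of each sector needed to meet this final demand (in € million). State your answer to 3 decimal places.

x_1 = 1326.491, x_2 = 2474.868, x_3 = 3752.755

I − A =
  [   0.90    -0.35    -0.05]
  [  -0.20     0.95    -0.30]
  [  -0.20    -0.25     0.55]
Cofactors of I−A, C_ij = (−1)^(i+j)·(minor ij) (rows/columns in the sector order above):
  C_11 = (0.95)(0.55) − (-0.30)(-0.25) = 0.4475
  C_12 = −[(-0.20)(0.55) − (-0.30)(-0.20)] = 0.1700
  C_13 = (-0.20)(-0.25) − (0.95)(-0.20) = 0.2400
  C_21 = −[(-0.35)(0.55) − (-0.05)(-0.25)] = 0.2050
  C_22 = (0.90)(0.55) − (-0.05)(-0.20) = 0.4850
  C_23 = −[(0.90)(-0.25) − (-0.35)(-0.20)] = 0.2950
  C_31 = (-0.35)(-0.30) − (-0.05)(0.95) = 0.1525
  C_32 = −[(0.90)(-0.30) − (-0.05)(-0.20)] = 0.2800
  C_33 = (0.90)(0.95) − (-0.35)(-0.20) = 0.7850
det(I−A) = Σ_j (I−A)_1j·C_1j = (0.90)(0.4475) + (-0.35)(0.1700) + (-0.05)(0.2400) = 0.33125
adj(I−A) = Cᵀ =
  [ 0.4475   0.2050   0.1525]
  [ 0.1700   0.4850   0.2800]
  [ 0.2400   0.2950   0.7850]
(I − A)⁻¹ = adj(I−A) / det(I−A) ≈
  [   1.3509     0.6189     0.4604]
  [   0.5132     1.4642     0.8453]
  [   0.7245     0.8906     2.3698]
x = (I − A)⁻¹ d = adj(I−A)·d / det(I−A), with det(I−A) = 0.33125:
  x_1 = (0.4475·140 + 0.2050·960 + 0.1525·1180) / 0.33125 = 439.40 / 0.33125 ≈ 1326.491
  x_2 = (0.1700·140 + 0.4850·960 + 0.2800·1180) / 0.33125 = 819.80 / 0.33125 ≈ 2474.868
  x_3 = (0.2400·140 + 0.2950·960 + 0.7850·1180) / 0.33125 = 1243.10 / 0.33125 ≈ 3752.755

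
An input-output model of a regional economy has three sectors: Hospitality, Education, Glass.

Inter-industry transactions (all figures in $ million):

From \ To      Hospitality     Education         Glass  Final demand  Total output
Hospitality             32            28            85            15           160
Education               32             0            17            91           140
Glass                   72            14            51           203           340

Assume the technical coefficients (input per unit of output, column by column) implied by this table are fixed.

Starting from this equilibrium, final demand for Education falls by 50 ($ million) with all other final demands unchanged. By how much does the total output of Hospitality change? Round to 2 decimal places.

Technical coefficients a_ij = z_ij / X_j:
  a_11 = 32/160 = 0.20, a_21 = 32/160 = 0.20, a_31 = 72/160 = 0.45
  a_12 = 28/140 = 0.20, a_22 = 0/140 = 0.00, a_32 = 14/140 = 0.10
  a_13 = 85/340 = 0.25, a_23 = 17/340 = 0.05, a_33 = 51/340 = 0.15
I − A =
  [   0.80    -0.20    -0.25]
  [  -0.20     1.00    -0.05]
  [  -0.45    -0.10     0.85]
Cofactors of I−A, C_ij = (−1)^(i+j)·(minor ij) (rows/columns in the sector order above):
  C_11 = (1.00)(0.85) − (-0.05)(-0.10) = 0.8450
  C_12 = −[(-0.20)(0.85) − (-0.05)(-0.45)] = 0.1925
  C_13 = (-0.20)(-0.10) − (1.00)(-0.45) = 0.4700
  C_21 = −[(-0.20)(0.85) − (-0.25)(-0.10)] = 0.1950
  C_22 = (0.80)(0.85) − (-0.25)(-0.45) = 0.5675
  C_23 = −[(0.80)(-0.10) − (-0.20)(-0.45)] = 0.1700
  C_31 = (-0.20)(-0.05) − (-0.25)(1.00) = 0.2600
  C_32 = −[(0.80)(-0.05) − (-0.25)(-0.20)] = 0.0900
  C_33 = (0.80)(1.00) − (-0.20)(-0.20) = 0.7600
det(I−A) = Σ_j (I−A)_1j·C_1j = (0.80)(0.8450) + (-0.20)(0.1925) + (-0.25)(0.4700) = 0.5200
adj(I−A) = Cᵀ =
  [ 0.8450   0.1950   0.2600]
  [ 0.1925   0.5675   0.0900]
  [ 0.4700   0.1700   0.7600]
(I − A)⁻¹ = adj(I−A) / det(I−A) ≈
  [   1.6250     0.3750     0.5000]
  [   0.3702     1.0913     0.1731]
  [   0.9038     0.3269     1.4615]
Δx = (I − A)⁻¹ Δd with Δd having -50 in the Education component and 0 elsewhere.
So Δx_1 = L_12 · (-50), where L_12 = adj(I−A)_12 / det(I−A) = 0.1950 / 0.5200.
Δx_1 = 0.1950 × (-50) / 0.5200 = -9.75 / 0.5200 = -18.75.

Δx_1 = -18.75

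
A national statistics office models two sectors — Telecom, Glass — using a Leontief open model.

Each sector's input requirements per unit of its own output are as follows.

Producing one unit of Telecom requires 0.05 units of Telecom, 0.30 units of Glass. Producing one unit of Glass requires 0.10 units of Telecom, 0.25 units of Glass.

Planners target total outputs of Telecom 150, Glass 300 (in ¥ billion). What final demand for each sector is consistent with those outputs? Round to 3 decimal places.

I − A =
  [   0.95    -0.10]
  [  -0.30     0.75]
d = (I − A) x:
  d_1 = (+0.95)·150 + (-0.10)·300 = 112.500
  d_2 = (-0.30)·150 + (+0.75)·300 = 180.000

d_1 = 112.500, d_2 = 180.000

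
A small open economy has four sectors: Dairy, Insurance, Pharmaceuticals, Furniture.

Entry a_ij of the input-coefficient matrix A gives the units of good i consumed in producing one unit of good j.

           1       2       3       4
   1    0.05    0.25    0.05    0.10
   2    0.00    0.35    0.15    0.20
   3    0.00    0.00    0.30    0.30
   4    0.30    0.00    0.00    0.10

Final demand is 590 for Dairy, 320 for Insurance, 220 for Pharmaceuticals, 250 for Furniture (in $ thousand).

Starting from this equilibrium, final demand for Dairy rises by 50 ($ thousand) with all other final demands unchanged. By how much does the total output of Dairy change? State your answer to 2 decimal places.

Δx_1 = 57.10

I − A =
  [   0.95    -0.25    -0.05    -0.10]
  [   0.00     0.65    -0.15    -0.20]
  [   0.00     0.00     0.70    -0.30]
  [  -0.30     0.00     0.00     0.90]
Compute the cofactors C_ij = (−1)^(i+j)·(3×3 minor ij) of I−A; the adjugate is their transpose:
adj(I−A) = Cᵀ =
  [ 0.40950   0.15750   0.06300   0.10150]
  [ 0.05550   0.57300   0.12675   0.17575]
  [ 0.05850   0.02250   0.52125   0.18525]
  [ 0.13650   0.05250   0.02100   0.43225]
det(I−A) = Σ_j (I−A)_1j·C_1j = (0.95)(0.40950) + (-0.25)(0.05550) + (-0.05)(0.05850) + (-0.10)(0.13650) = 0.358575
(I − A)⁻¹ = adj(I−A) / det(I−A) ≈
  [   1.1420     0.4392     0.1757     0.2831]
  [   0.1548     1.5980     0.3535     0.4901]
  [   0.1631     0.0627     1.4537     0.5166]
  [   0.3807     0.1464     0.0586     1.2055]
Δx = (I − A)⁻¹ Δd with Δd having +50 in the Dairy component and 0 elsewhere.
So Δx_1 = L_11 · (+50), where L_11 = adj(I−A)_11 / det(I−A) = 0.40950 / 0.358575.
Δx_1 = 0.40950 × (+50) / 0.358575 = 20.475 / 0.358575 ≈ 57.10.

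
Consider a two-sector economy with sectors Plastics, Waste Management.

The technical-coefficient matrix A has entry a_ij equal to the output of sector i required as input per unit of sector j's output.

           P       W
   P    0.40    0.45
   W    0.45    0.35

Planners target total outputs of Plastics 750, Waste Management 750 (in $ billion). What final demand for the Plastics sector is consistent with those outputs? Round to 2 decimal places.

I − A =
  [   0.60    -0.45]
  [  -0.45     0.65]
d = (I − A) x:
  d_P = (+0.60)·750 + (-0.45)·750 = 112.50
  d_W = (-0.45)·750 + (+0.65)·750 = 150.00

d_P = 112.50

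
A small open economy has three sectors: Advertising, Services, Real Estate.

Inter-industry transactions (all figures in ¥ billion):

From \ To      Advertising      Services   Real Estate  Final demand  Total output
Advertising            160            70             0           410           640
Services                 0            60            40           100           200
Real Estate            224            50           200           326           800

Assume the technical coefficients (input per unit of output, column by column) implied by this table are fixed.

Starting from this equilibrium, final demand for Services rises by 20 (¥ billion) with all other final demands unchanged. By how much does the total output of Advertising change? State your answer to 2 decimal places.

Technical coefficients a_ij = z_ij / X_j:
  a_AA = 160/640 = 0.25, a_SA = 0/640 = 0.00, a_RA = 224/640 = 0.35
  a_AS = 70/200 = 0.35, a_SS = 60/200 = 0.30, a_RS = 50/200 = 0.25
  a_AR = 0/800 = 0.00, a_SR = 40/800 = 0.05, a_RR = 200/800 = 0.25
I − A =
  [   0.75    -0.35     0.00]
  [   0.00     0.70    -0.05]
  [  -0.35    -0.25     0.75]
Cofactors of I−A, C_ij = (−1)^(i+j)·(minor ij) (rows/columns in the sector order above):
  C_11 = (0.70)(0.75) − (-0.05)(-0.25) = 0.5125
  C_12 = −[(0.00)(0.75) − (-0.05)(-0.35)] = 0.0175
  C_13 = (0.00)(-0.25) − (0.70)(-0.35) = 0.2450
  C_21 = −[(-0.35)(0.75) − (0.00)(-0.25)] = 0.2625
  C_22 = (0.75)(0.75) − (0.00)(-0.35) = 0.5625
  C_23 = −[(0.75)(-0.25) − (-0.35)(-0.35)] = 0.3100
  C_31 = (-0.35)(-0.05) − (0.00)(0.70) = 0.0175
  C_32 = −[(0.75)(-0.05) − (0.00)(0.00)] = 0.0375
  C_33 = (0.75)(0.70) − (-0.35)(0.00) = 0.5250
det(I−A) = Σ_j (I−A)_1j·C_1j = (0.75)(0.5125) + (-0.35)(0.0175) + (0.00)(0.2450) = 0.37825
adj(I−A) = Cᵀ =
  [ 0.5125   0.2625   0.0175]
  [ 0.0175   0.5625   0.0375]
  [ 0.2450   0.3100   0.5250]
(I − A)⁻¹ = adj(I−A) / det(I−A) ≈
  [   1.3549     0.6940     0.0463]
  [   0.0463     1.4871     0.0991]
  [   0.6477     0.8196     1.3880]
Δx = (I − A)⁻¹ Δd with Δd having +20 in the Services component and 0 elsewhere.
So Δx_A = L_AS · (+20), where L_AS = adj(I−A)_AS / det(I−A) = 0.2625 / 0.37825.
Δx_A = 0.2625 × (+20) / 0.37825 = 5.25 / 0.37825 ≈ 13.88.

Δx_A = 13.88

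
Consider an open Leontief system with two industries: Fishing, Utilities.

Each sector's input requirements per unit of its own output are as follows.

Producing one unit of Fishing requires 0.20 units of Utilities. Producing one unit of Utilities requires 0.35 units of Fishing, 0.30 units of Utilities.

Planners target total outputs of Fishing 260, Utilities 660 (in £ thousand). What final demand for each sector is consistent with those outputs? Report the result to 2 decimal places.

I − A =
  [   1.00    -0.35]
  [  -0.20     0.70]
d = (I − A) x:
  d_1 = (+1.00)·260 + (-0.35)·660 = 29.00
  d_2 = (-0.20)·260 + (+0.70)·660 = 410.00

d_1 = 29.00, d_2 = 410.00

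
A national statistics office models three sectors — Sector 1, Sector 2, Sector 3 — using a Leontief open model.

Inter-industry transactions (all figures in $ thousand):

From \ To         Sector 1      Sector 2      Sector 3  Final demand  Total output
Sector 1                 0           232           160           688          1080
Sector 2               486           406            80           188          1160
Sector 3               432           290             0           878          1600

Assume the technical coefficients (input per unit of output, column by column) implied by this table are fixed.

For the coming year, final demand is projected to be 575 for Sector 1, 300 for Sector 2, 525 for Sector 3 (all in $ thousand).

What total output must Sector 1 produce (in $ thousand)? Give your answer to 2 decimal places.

x_1 = 935.19

Technical coefficients a_ij = z_ij / X_j:
  a_11 = 0/1080 = 0.00, a_21 = 486/1080 = 0.45, a_31 = 432/1080 = 0.40
  a_12 = 232/1160 = 0.20, a_22 = 406/1160 = 0.35, a_32 = 290/1160 = 0.25
  a_13 = 160/1600 = 0.10, a_23 = 80/1600 = 0.05, a_33 = 0/1600 = 0.00
I − A =
  [   1.00    -0.20    -0.10]
  [  -0.45     0.65    -0.05]
  [  -0.40    -0.25     1.00]
Cofactors of I−A, C_ij = (−1)^(i+j)·(minor ij) (rows/columns in the sector order above):
  C_11 = (0.65)(1.00) − (-0.05)(-0.25) = 0.6375
  C_12 = −[(-0.45)(1.00) − (-0.05)(-0.40)] = 0.4700
  C_13 = (-0.45)(-0.25) − (0.65)(-0.40) = 0.3725
  C_21 = −[(-0.20)(1.00) − (-0.10)(-0.25)] = 0.2250
  C_22 = (1.00)(1.00) − (-0.10)(-0.40) = 0.9600
  C_23 = −[(1.00)(-0.25) − (-0.20)(-0.40)] = 0.3300
  C_31 = (-0.20)(-0.05) − (-0.10)(0.65) = 0.0750
  C_32 = −[(1.00)(-0.05) − (-0.10)(-0.45)] = 0.0950
  C_33 = (1.00)(0.65) − (-0.20)(-0.45) = 0.5600
det(I−A) = Σ_j (I−A)_1j·C_1j = (1.00)(0.6375) + (-0.20)(0.4700) + (-0.10)(0.3725) = 0.50625
adj(I−A) = Cᵀ =
  [ 0.6375   0.2250   0.0750]
  [ 0.4700   0.9600   0.0950]
  [ 0.3725   0.3300   0.5600]
(I − A)⁻¹ = adj(I−A) / det(I−A) ≈
  [   1.2593     0.4444     0.1481]
  [   0.9284     1.8963     0.1877]
  [   0.7358     0.6519     1.1062]
x = (I − A)⁻¹ d = adj(I−A)·d / det(I−A), with det(I−A) = 0.50625:
  x_1 = (0.6375·575 + 0.2250·300 + 0.0750·525) / 0.50625 = 473.4375 / 0.50625 ≈ 935.19
  x_2 = (0.4700·575 + 0.9600·300 + 0.0950·525) / 0.50625 = 608.125 / 0.50625 ≈ 1201.23
  x_3 = (0.3725·575 + 0.3300·300 + 0.5600·525) / 0.50625 = 607.1875 / 0.50625 ≈ 1199.38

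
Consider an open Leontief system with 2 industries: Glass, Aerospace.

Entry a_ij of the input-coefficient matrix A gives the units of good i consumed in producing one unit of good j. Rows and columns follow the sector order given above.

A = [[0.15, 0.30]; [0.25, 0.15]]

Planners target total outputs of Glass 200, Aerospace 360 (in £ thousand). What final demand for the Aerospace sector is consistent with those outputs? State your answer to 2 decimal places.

d_2 = 256.00

I − A =
  [   0.85    -0.30]
  [  -0.25     0.85]
d = (I − A) x:
  d_1 = (+0.85)·200 + (-0.30)·360 = 62.00
  d_2 = (-0.25)·200 + (+0.85)·360 = 256.00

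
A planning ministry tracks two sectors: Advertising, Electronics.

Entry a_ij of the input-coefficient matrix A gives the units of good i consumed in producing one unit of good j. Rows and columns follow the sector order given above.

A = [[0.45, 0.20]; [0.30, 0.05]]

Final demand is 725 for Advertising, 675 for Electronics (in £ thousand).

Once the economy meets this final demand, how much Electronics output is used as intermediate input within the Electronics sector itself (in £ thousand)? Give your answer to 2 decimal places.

I − A =
  [   0.55    -0.20]
  [  -0.30     0.95]
det(I−A) = (0.55)(0.95) − (-0.20)(-0.30) = 0.4625
adj(I−A) = [[0.95, 0.20], [0.30, 0.55]]
(I − A)⁻¹ = adj(I−A) / det(I−A) ≈
  [   2.0541     0.4324]
  [   0.6486     1.1892]
First solve x = (I − A)⁻¹ d = adj(I−A)·d / det(I−A); in particular x_E = (0.30·725 + 0.55·675) / 0.4625 = 588.75 / 0.4625 ≈ 1272.9730.
Intermediate flow from E to E: z_EE = a_EE · x_E = 0.05 × 588.75 / 0.4625 = 29.4375 / 0.4625 ≈ 63.65.

z_EE = 63.65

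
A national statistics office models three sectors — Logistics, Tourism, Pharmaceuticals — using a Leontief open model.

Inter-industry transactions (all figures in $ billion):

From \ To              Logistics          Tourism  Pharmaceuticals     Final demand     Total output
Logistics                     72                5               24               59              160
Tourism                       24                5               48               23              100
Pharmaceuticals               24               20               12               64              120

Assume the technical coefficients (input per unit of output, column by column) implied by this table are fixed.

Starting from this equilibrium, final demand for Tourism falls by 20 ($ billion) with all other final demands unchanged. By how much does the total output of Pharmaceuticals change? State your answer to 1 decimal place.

Δx_3 = -6.2

Technical coefficients a_ij = z_ij / X_j:
  a_11 = 72/160 = 0.45, a_21 = 24/160 = 0.15, a_31 = 24/160 = 0.15
  a_12 = 5/100 = 0.05, a_22 = 5/100 = 0.05, a_32 = 20/100 = 0.20
  a_13 = 24/120 = 0.20, a_23 = 48/120 = 0.40, a_33 = 12/120 = 0.10
I − A =
  [   0.55    -0.05    -0.20]
  [  -0.15     0.95    -0.40]
  [  -0.15    -0.20     0.90]
Cofactors of I−A, C_ij = (−1)^(i+j)·(minor ij) (rows/columns in the sector order above):
  C_11 = (0.95)(0.90) − (-0.40)(-0.20) = 0.7750
  C_12 = −[(-0.15)(0.90) − (-0.40)(-0.15)] = 0.1950
  C_13 = (-0.15)(-0.20) − (0.95)(-0.15) = 0.1725
  C_21 = −[(-0.05)(0.90) − (-0.20)(-0.20)] = 0.0850
  C_22 = (0.55)(0.90) − (-0.20)(-0.15) = 0.4650
  C_23 = −[(0.55)(-0.20) − (-0.05)(-0.15)] = 0.1175
  C_31 = (-0.05)(-0.40) − (-0.20)(0.95) = 0.2100
  C_32 = −[(0.55)(-0.40) − (-0.20)(-0.15)] = 0.2500
  C_33 = (0.55)(0.95) − (-0.05)(-0.15) = 0.5150
det(I−A) = Σ_j (I−A)_1j·C_1j = (0.55)(0.7750) + (-0.05)(0.1950) + (-0.20)(0.1725) = 0.3820
adj(I−A) = Cᵀ =
  [ 0.7750   0.0850   0.2100]
  [ 0.1950   0.4650   0.2500]
  [ 0.1725   0.1175   0.5150]
(I − A)⁻¹ = adj(I−A) / det(I−A) ≈
  [   2.0288     0.2225     0.5497]
  [   0.5105     1.2173     0.6545]
  [   0.4516     0.3076     1.3482]
Δx = (I − A)⁻¹ Δd with Δd having -20 in the Tourism component and 0 elsewhere.
So Δx_3 = L_32 · (-20), where L_32 = adj(I−A)_32 / det(I−A) = 0.1175 / 0.3820.
Δx_3 = 0.1175 × (-20) / 0.3820 = -2.35 / 0.3820 ≈ -6.2.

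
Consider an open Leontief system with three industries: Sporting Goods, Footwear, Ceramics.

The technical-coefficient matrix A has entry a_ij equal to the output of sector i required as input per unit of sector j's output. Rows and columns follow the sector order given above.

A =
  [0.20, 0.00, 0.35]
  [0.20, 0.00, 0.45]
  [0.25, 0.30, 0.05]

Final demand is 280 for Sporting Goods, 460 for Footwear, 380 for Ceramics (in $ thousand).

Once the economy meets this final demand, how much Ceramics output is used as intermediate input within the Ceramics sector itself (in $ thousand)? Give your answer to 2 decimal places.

z_33 = 46.11

I − A =
  [   0.80     0.00    -0.35]
  [  -0.20     1.00    -0.45]
  [  -0.25    -0.30     0.95]
Cofactors of I−A, C_ij = (−1)^(i+j)·(minor ij) (rows/columns in the sector order above):
  C_11 = (1.00)(0.95) − (-0.45)(-0.30) = 0.8150
  C_12 = −[(-0.20)(0.95) − (-0.45)(-0.25)] = 0.3025
  C_13 = (-0.20)(-0.30) − (1.00)(-0.25) = 0.3100
  C_21 = −[(0.00)(0.95) − (-0.35)(-0.30)] = 0.1050
  C_22 = (0.80)(0.95) − (-0.35)(-0.25) = 0.6725
  C_23 = −[(0.80)(-0.30) − (0.00)(-0.25)] = 0.2400
  C_31 = (0.00)(-0.45) − (-0.35)(1.00) = 0.3500
  C_32 = −[(0.80)(-0.45) − (-0.35)(-0.20)] = 0.4300
  C_33 = (0.80)(1.00) − (0.00)(-0.20) = 0.8000
det(I−A) = Σ_j (I−A)_1j·C_1j = (0.80)(0.8150) + (0.00)(0.3025) + (-0.35)(0.3100) = 0.5435
adj(I−A) = Cᵀ =
  [ 0.8150   0.1050   0.3500]
  [ 0.3025   0.6725   0.4300]
  [ 0.3100   0.2400   0.8000]
(I − A)⁻¹ = adj(I−A) / det(I−A) ≈
  [   1.4995     0.1932     0.6440]
  [   0.5566     1.2374     0.7912]
  [   0.5704     0.4416     1.4719]
First solve x = (I − A)⁻¹ d = adj(I−A)·d / det(I−A); in particular x_3 = (0.3100·280 + 0.2400·460 + 0.8000·380) / 0.5435 = 501.20 / 0.5435 ≈ 922.1711.
Intermediate flow from 3 to 3: z_33 = a_33 · x_3 = 0.05 × 501.20 / 0.5435 = 25.06 / 0.5435 ≈ 46.11.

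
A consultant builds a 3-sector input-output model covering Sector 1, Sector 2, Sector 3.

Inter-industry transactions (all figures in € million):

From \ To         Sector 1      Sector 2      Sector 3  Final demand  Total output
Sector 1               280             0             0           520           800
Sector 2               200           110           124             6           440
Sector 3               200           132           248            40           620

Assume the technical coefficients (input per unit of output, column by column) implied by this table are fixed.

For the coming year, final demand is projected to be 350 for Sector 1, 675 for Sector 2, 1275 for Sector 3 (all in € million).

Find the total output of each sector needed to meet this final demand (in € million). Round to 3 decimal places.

Technical coefficients a_ij = z_ij / X_j:
  a_11 = 280/800 = 0.35, a_21 = 200/800 = 0.25, a_31 = 200/800 = 0.25
  a_12 = 0/440 = 0.00, a_22 = 110/440 = 0.25, a_32 = 132/440 = 0.30
  a_13 = 0/620 = 0.00, a_23 = 124/620 = 0.20, a_33 = 248/620 = 0.40
I − A =
  [   0.65     0.00     0.00]
  [  -0.25     0.75    -0.20]
  [  -0.25    -0.30     0.60]
Cofactors of I−A, C_ij = (−1)^(i+j)·(minor ij) (rows/columns in the sector order above):
  C_11 = (0.75)(0.60) − (-0.20)(-0.30) = 0.3900
  C_12 = −[(-0.25)(0.60) − (-0.20)(-0.25)] = 0.2000
  C_13 = (-0.25)(-0.30) − (0.75)(-0.25) = 0.2625
  C_21 = −[(0.00)(0.60) − (0.00)(-0.30)] = 0.0000
  C_22 = (0.65)(0.60) − (0.00)(-0.25) = 0.3900
  C_23 = −[(0.65)(-0.30) − (0.00)(-0.25)] = 0.1950
  C_31 = (0.00)(-0.20) − (0.00)(0.75) = 0.0000
  C_32 = −[(0.65)(-0.20) − (0.00)(-0.25)] = 0.1300
  C_33 = (0.65)(0.75) − (0.00)(-0.25) = 0.4875
det(I−A) = Σ_j (I−A)_1j·C_1j = (0.65)(0.3900) + (0.00)(0.2000) + (0.00)(0.2625) = 0.2535
adj(I−A) = Cᵀ =
  [ 0.3900   0.0000   0.0000]
  [ 0.2000   0.3900   0.1300]
  [ 0.2625   0.1950   0.4875]
(I − A)⁻¹ = adj(I−A) / det(I−A) ≈
  [   1.5385     0.0000     0.0000]
  [   0.7890     1.5385     0.5128]
  [   1.0355     0.7692     1.9231]
x = (I − A)⁻¹ d = adj(I−A)·d / det(I−A), with det(I−A) = 0.2535:
  x_1 = (0.3900·350 + 0.0000·675 + 0.0000·1275) / 0.2535 = 136.50 / 0.2535 ≈ 538.462
  x_2 = (0.2000·350 + 0.3900·675 + 0.1300·1275) / 0.2535 = 499.00 / 0.2535 ≈ 1968.442
  x_3 = (0.2625·350 + 0.1950·675 + 0.4875·1275) / 0.2535 = 845.0625 / 0.2535 ≈ 3333.580

x_1 = 538.462, x_2 = 1968.442, x_3 = 3333.580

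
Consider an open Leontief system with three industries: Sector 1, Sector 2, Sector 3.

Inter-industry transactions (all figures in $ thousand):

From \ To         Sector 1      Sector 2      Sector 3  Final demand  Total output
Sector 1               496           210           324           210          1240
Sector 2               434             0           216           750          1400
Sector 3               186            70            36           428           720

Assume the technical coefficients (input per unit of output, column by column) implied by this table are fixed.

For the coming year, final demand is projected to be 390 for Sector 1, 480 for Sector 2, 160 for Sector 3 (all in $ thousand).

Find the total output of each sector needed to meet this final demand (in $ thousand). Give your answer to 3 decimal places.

x_1 = 1219.231, x_2 = 1031.294, x_3 = 415.210

Technical coefficients a_ij = z_ij / X_j:
  a_11 = 496/1240 = 0.40, a_21 = 434/1240 = 0.35, a_31 = 186/1240 = 0.15
  a_12 = 210/1400 = 0.15, a_22 = 0/1400 = 0.00, a_32 = 70/1400 = 0.05
  a_13 = 324/720 = 0.45, a_23 = 216/720 = 0.30, a_33 = 36/720 = 0.05
I − A =
  [   0.60    -0.15    -0.45]
  [  -0.35     1.00    -0.30]
  [  -0.15    -0.05     0.95]
Cofactors of I−A, C_ij = (−1)^(i+j)·(minor ij) (rows/columns in the sector order above):
  C_11 = (1.00)(0.95) − (-0.30)(-0.05) = 0.9350
  C_12 = −[(-0.35)(0.95) − (-0.30)(-0.15)] = 0.3775
  C_13 = (-0.35)(-0.05) − (1.00)(-0.15) = 0.1675
  C_21 = −[(-0.15)(0.95) − (-0.45)(-0.05)] = 0.1650
  C_22 = (0.60)(0.95) − (-0.45)(-0.15) = 0.5025
  C_23 = −[(0.60)(-0.05) − (-0.15)(-0.15)] = 0.0525
  C_31 = (-0.15)(-0.30) − (-0.45)(1.00) = 0.4950
  C_32 = −[(0.60)(-0.30) − (-0.45)(-0.35)] = 0.3375
  C_33 = (0.60)(1.00) − (-0.15)(-0.35) = 0.5475
det(I−A) = Σ_j (I−A)_1j·C_1j = (0.60)(0.9350) + (-0.15)(0.3775) + (-0.45)(0.1675) = 0.4290
adj(I−A) = Cᵀ =
  [ 0.9350   0.1650   0.4950]
  [ 0.3775   0.5025   0.3375]
  [ 0.1675   0.0525   0.5475]
(I − A)⁻¹ = adj(I−A) / det(I−A) ≈
  [   2.1795     0.3846     1.1538]
  [   0.8800     1.1713     0.7867]
  [   0.3904     0.1224     1.2762]
x = (I − A)⁻¹ d = adj(I−A)·d / det(I−A), with det(I−A) = 0.4290:
  x_1 = (0.9350·390 + 0.1650·480 + 0.4950·160) / 0.4290 = 523.05 / 0.4290 ≈ 1219.231
  x_2 = (0.3775·390 + 0.5025·480 + 0.3375·160) / 0.4290 = 442.425 / 0.4290 ≈ 1031.294
  x_3 = (0.1675·390 + 0.0525·480 + 0.5475·160) / 0.4290 = 178.125 / 0.4290 ≈ 415.210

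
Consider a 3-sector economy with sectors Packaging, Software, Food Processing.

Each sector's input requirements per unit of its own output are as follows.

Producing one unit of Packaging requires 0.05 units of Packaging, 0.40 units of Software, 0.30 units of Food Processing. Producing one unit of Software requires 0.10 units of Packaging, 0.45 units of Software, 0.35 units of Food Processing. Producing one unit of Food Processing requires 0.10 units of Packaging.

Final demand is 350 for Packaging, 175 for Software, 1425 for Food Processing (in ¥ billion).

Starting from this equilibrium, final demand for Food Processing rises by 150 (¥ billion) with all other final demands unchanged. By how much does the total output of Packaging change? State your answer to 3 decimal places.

Δx_1 = 18.252

I − A =
  [   0.95    -0.10    -0.10]
  [  -0.40     0.55     0.00]
  [  -0.30    -0.35     1.00]
Cofactors of I−A, C_ij = (−1)^(i+j)·(minor ij) (rows/columns in the sector order above):
  C_11 = (0.55)(1.00) − (0.00)(-0.35) = 0.5500
  C_12 = −[(-0.40)(1.00) − (0.00)(-0.30)] = 0.4000
  C_13 = (-0.40)(-0.35) − (0.55)(-0.30) = 0.3050
  C_21 = −[(-0.10)(1.00) − (-0.10)(-0.35)] = 0.1350
  C_22 = (0.95)(1.00) − (-0.10)(-0.30) = 0.9200
  C_23 = −[(0.95)(-0.35) − (-0.10)(-0.30)] = 0.3625
  C_31 = (-0.10)(0.00) − (-0.10)(0.55) = 0.0550
  C_32 = −[(0.95)(0.00) − (-0.10)(-0.40)] = 0.0400
  C_33 = (0.95)(0.55) − (-0.10)(-0.40) = 0.4825
det(I−A) = Σ_j (I−A)_1j·C_1j = (0.95)(0.5500) + (-0.10)(0.4000) + (-0.10)(0.3050) = 0.4520
adj(I−A) = Cᵀ =
  [ 0.5500   0.1350   0.0550]
  [ 0.4000   0.9200   0.0400]
  [ 0.3050   0.3625   0.4825]
(I − A)⁻¹ = adj(I−A) / det(I−A) ≈
  [   1.2168     0.2987     0.1217]
  [   0.8850     2.0354     0.0885]
  [   0.6748     0.8020     1.0675]
Δx = (I − A)⁻¹ Δd with Δd having +150 in the Food Processing component and 0 elsewhere.
So Δx_1 = L_13 · (+150), where L_13 = adj(I−A)_13 / det(I−A) = 0.0550 / 0.4520.
Δx_1 = 0.0550 × (+150) / 0.4520 = 8.25 / 0.4520 ≈ 18.252.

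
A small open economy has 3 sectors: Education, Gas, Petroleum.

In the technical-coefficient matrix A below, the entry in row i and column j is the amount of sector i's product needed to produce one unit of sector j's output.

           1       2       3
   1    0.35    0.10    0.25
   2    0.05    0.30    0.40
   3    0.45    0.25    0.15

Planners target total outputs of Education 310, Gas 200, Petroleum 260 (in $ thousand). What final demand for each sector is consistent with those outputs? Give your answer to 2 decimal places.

I − A =
  [   0.65    -0.10    -0.25]
  [  -0.05     0.70    -0.40]
  [  -0.45    -0.25     0.85]
d = (I − A) x:
  d_1 = (+0.65)·310 + (-0.10)·200 + (-0.25)·260 = 116.50
  d_2 = (-0.05)·310 + (+0.70)·200 + (-0.40)·260 = 20.50
  d_3 = (-0.45)·310 + (-0.25)·200 + (+0.85)·260 = 31.50

d_1 = 116.50, d_2 = 20.50, d_3 = 31.50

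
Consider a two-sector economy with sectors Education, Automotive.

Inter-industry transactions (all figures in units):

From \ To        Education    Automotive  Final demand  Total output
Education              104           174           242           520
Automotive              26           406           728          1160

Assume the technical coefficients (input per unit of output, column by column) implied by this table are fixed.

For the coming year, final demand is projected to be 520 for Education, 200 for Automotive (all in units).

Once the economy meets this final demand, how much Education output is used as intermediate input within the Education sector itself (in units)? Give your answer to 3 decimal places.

z_EE = 143.610

Technical coefficients a_ij = z_ij / X_j:
  a_EE = 104/520 = 0.20, a_AE = 26/520 = 0.05
  a_EA = 174/1160 = 0.15, a_AA = 406/1160 = 0.35
I − A =
  [   0.80    -0.15]
  [  -0.05     0.65]
det(I−A) = (0.80)(0.65) − (-0.15)(-0.05) = 0.5125
adj(I−A) = [[0.65, 0.15], [0.05, 0.80]]
(I − A)⁻¹ = adj(I−A) / det(I−A) ≈
  [   1.2683     0.2927]
  [   0.0976     1.5610]
First solve x = (I − A)⁻¹ d = adj(I−A)·d / det(I−A); in particular x_E = (0.65·520 + 0.15·200) / 0.5125 = 368.00 / 0.5125 ≈ 718.04878.
Intermediate flow from E to E: z_EE = a_EE · x_E = 0.20 × 368.00 / 0.5125 = 73.60 / 0.5125 ≈ 143.610.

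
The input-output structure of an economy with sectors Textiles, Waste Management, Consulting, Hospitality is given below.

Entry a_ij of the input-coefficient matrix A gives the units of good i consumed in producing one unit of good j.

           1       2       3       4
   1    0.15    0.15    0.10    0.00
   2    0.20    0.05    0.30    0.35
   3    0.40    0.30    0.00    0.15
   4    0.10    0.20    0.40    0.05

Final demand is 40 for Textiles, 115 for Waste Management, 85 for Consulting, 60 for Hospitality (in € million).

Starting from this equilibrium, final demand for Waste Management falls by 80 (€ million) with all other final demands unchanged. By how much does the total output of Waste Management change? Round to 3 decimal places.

I − A =
  [   0.85    -0.15    -0.10     0.00]
  [  -0.20     0.95    -0.30    -0.35]
  [  -0.40    -0.30     1.00    -0.15]
  [  -0.10    -0.20    -0.40     0.95]
Compute the cofactors C_ij = (−1)^(i+j)·(3×3 minor ij) of I−A; the adjugate is their transpose:
adj(I−A) = Cᵀ =
  [ 0.639000   0.165000   0.147000   0.084000]
  [ 0.387500   0.717000   0.383750   0.324750]
  [ 0.420750   0.327000   0.673875   0.226875]
  [ 0.326000   0.306000   0.380000   0.639000]
det(I−A) = Σ_j (I−A)_1j·C_1j = (0.85)(0.639000) + (-0.15)(0.387500) + (-0.10)(0.420750) + (0.00)(0.326000) = 0.44295
(I − A)⁻¹ = adj(I−A) / det(I−A) ≈
  [   1.4426     0.3725     0.3319     0.1896]
  [   0.8748     1.6187     0.8664     0.7332]
  [   0.9499     0.7382     1.5213     0.5122]
  [   0.7360     0.6908     0.8579     1.4426]
Δx = (I − A)⁻¹ Δd with Δd having -80 in the Waste Management component and 0 elsewhere.
So Δx_2 = L_22 · (-80), where L_22 = adj(I−A)_22 / det(I−A) = 0.717000 / 0.44295.
Δx_2 = 0.717000 × (-80) / 0.44295 = -57.36 / 0.44295 ≈ -129.495.

Δx_2 = -129.495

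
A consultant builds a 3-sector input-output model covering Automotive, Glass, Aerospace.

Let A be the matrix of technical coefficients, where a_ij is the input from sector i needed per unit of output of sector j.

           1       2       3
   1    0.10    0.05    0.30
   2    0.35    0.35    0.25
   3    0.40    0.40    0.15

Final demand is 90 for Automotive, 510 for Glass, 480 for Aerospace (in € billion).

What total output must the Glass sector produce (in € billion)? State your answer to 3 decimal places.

I − A =
  [   0.90    -0.05    -0.30]
  [  -0.35     0.65    -0.25]
  [  -0.40    -0.40     0.85]
Cofactors of I−A, C_ij = (−1)^(i+j)·(minor ij) (rows/columns in the sector order above):
  C_11 = (0.65)(0.85) − (-0.25)(-0.40) = 0.4525
  C_12 = −[(-0.35)(0.85) − (-0.25)(-0.40)] = 0.3975
  C_13 = (-0.35)(-0.40) − (0.65)(-0.40) = 0.4000
  C_21 = −[(-0.05)(0.85) − (-0.30)(-0.40)] = 0.1625
  C_22 = (0.90)(0.85) − (-0.30)(-0.40) = 0.6450
  C_23 = −[(0.90)(-0.40) − (-0.05)(-0.40)] = 0.3800
  C_31 = (-0.05)(-0.25) − (-0.30)(0.65) = 0.2075
  C_32 = −[(0.90)(-0.25) − (-0.30)(-0.35)] = 0.3300
  C_33 = (0.90)(0.65) − (-0.05)(-0.35) = 0.5675
det(I−A) = Σ_j (I−A)_1j·C_1j = (0.90)(0.4525) + (-0.05)(0.3975) + (-0.30)(0.4000) = 0.267375
adj(I−A) = Cᵀ =
  [ 0.4525   0.1625   0.2075]
  [ 0.3975   0.6450   0.3300]
  [ 0.4000   0.3800   0.5675]
(I − A)⁻¹ = adj(I−A) / det(I−A) ≈
  [   1.6924     0.6078     0.7761]
  [   1.4867     2.4123     1.2342]
  [   1.4960     1.4212     2.1225]
x = (I − A)⁻¹ d = adj(I−A)·d / det(I−A), with det(I−A) = 0.267375:
  x_1 = (0.4525·90 + 0.1625·510 + 0.2075·480) / 0.267375 = 223.20 / 0.267375 ≈ 834.783
  x_2 = (0.3975·90 + 0.6450·510 + 0.3300·480) / 0.267375 = 523.125 / 0.267375 ≈ 1956.522
  x_3 = (0.4000·90 + 0.3800·510 + 0.5675·480) / 0.267375 = 502.20 / 0.267375 ≈ 1878.261

x_2 = 1956.522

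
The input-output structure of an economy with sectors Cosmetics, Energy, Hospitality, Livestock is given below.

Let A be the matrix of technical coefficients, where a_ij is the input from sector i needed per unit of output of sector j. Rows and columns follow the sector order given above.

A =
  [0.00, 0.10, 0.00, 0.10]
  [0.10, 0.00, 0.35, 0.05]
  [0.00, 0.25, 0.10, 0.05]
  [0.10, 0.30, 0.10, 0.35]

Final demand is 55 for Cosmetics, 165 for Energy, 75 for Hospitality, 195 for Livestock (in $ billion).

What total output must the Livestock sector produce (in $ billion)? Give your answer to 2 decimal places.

I − A =
  [   1.00    -0.10     0.00    -0.10]
  [  -0.10     1.00    -0.35    -0.05]
  [   0.00    -0.25     0.90    -0.05]
  [  -0.10    -0.30    -0.10     0.65]
Compute the cofactors C_ij = (−1)^(i+j)·(3×3 minor ij) of I−A; the adjugate is their transpose:
adj(I−A) = Cᵀ =
  [ 0.503125   0.087500   0.043750   0.087500]
  [ 0.064250   0.571000   0.230000   0.071500]
  [ 0.024000   0.175500   0.615000   0.064500]
  [ 0.110750   0.304000   0.207500   0.803500]
det(I−A) = Σ_j (I−A)_1j·C_1j = (1.00)(0.503125) + (-0.10)(0.064250) + (0.00)(0.024000) + (-0.10)(0.110750) = 0.485625
(I − A)⁻¹ = adj(I−A) / det(I−A) ≈
  [   1.0360     0.1802     0.0901     0.1802]
  [   0.1323     1.1758     0.4736     0.1472]
  [   0.0494     0.3614     1.2664     0.1328]
  [   0.2281     0.6260     0.4273     1.6546]
x = (I − A)⁻¹ d = adj(I−A)·d / det(I−A), with det(I−A) = 0.485625:
  x_1 = (0.503125·55 + 0.087500·165 + 0.043750·75 + 0.087500·195) / 0.485625 = 62.453125 / 0.485625 ≈ 128.60
  x_2 = (0.064250·55 + 0.571000·165 + 0.230000·75 + 0.071500·195) / 0.485625 = 128.94125 / 0.485625 ≈ 265.52
  x_3 = (0.024000·55 + 0.175500·165 + 0.615000·75 + 0.064500·195) / 0.485625 = 88.98 / 0.485625 ≈ 183.23
  x_4 = (0.110750·55 + 0.304000·165 + 0.207500·75 + 0.803500·195) / 0.485625 = 228.49625 / 0.485625 ≈ 470.52

x_4 = 470.52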